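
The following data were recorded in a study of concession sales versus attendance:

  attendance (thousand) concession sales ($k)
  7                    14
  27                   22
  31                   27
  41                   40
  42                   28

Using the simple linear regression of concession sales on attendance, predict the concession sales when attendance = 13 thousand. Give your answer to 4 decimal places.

16.5401

n = 5, Σx = 148, Σy = 131, Σxy = 4345, Σx² = 5184
Sxx = Σx² − (Σx)²/n = 5184 − 4380.8 = 803.2
Sxy = Σxy − (Σx)(Σy)/n = 4345 − 3877.6 = 467.4
b = Sxy/Sxx = 467.4/803.2 = 0.581922
a = ȳ − b·x̄ = 26.2 − 0.581922·29.6 = 8.975100
ŷ(13) = a + b·13 = 8.975100 + 0.581922·13 = 16.540090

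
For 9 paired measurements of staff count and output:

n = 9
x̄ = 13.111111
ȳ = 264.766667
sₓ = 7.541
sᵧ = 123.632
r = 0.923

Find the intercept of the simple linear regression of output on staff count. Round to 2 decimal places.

b = r · sᵧ/sₓ = 0.923 · 123.632/7.541 = 15.132255
a = ȳ − b·x̄ = 264.766667 − 15.132255·13.111111 = 66.365990

66.37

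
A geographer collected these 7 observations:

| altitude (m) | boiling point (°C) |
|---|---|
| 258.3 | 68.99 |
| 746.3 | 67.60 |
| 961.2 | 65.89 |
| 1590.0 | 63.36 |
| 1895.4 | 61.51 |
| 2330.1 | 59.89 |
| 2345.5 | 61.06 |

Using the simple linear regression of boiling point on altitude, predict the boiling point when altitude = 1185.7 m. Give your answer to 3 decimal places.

n = 7, Σx = 10126.8, Σy = 448.3, Σxy = 631697.838, Σx² = 18598965.44
Sxx = Σx² − (Σx)²/n = 18598965.44 − 14650296.891429 = 3948668.548571
Sxy = Σxy − (Σx)(Σy)/n = 631697.838 − 648549.205714 = -16851.367714
b = Sxy/Sxx = -16851.367714/3948668.548571 = -0.004268
a = ȳ − b·x̄ = 64.042857 − (-0.004268)·1446.685714 = 70.216744
ŷ(1185.7) = a + b·1185.7 = 70.216744 + (-0.004268)·1185.7 = 65.156642

65.157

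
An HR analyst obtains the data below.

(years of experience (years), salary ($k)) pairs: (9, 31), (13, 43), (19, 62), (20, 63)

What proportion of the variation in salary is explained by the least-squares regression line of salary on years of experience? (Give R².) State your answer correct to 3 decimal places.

n = 4, Σx = 61, Σy = 199, Σxy = 3276, Σx² = 1011, Σy² = 10623
Sxx = Σx² − (Σx)²/n = 1011 − 930.25 = 80.75
Sxy = Σxy − (Σx)(Σy)/n = 3276 − 3034.75 = 241.25
Syy = Σy² − (Σy)²/n = 10623 − 9900.25 = 722.75
R² = Sxy²/(Sxx·Syy) = (241.25)²/(80.75·722.75) = 0.997250

0.997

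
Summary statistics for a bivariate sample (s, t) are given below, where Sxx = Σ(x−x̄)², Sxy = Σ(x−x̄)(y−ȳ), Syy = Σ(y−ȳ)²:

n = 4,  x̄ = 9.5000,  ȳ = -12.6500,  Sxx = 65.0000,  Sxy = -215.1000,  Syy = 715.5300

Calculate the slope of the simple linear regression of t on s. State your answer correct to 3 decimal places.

b = Sxy/Sxx = -215.1/65 = -3.309231

-3.309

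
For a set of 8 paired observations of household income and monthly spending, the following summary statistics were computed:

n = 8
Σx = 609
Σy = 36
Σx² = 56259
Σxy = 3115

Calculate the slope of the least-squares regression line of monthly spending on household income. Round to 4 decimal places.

Sxx = Σx² − (Σx)²/n = 56259 − 46360.125 = 9898.875
Sxy = Σxy − (Σx)(Σy)/n = 3115 − 2740.5 = 374.5
b = Sxy/Sxx = 374.5/9898.875 = 0.037833

0.0378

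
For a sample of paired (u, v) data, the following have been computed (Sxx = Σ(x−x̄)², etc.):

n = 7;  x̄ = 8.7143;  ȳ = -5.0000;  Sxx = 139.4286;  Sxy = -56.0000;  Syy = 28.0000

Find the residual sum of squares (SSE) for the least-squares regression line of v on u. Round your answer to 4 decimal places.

5.5082

b = Sxy/Sxx = -56/139.4286 = -0.401639
SSE = Syy − b·Sxy = 28 − (-0.401639)·(-56) = 5.508201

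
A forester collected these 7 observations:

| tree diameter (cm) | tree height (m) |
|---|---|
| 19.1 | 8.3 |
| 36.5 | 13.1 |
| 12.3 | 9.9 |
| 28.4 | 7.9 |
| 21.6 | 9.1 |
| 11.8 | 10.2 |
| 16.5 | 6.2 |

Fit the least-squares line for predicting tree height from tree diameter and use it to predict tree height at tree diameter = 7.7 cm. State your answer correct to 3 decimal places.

7.848

n = 7, Σx = 146.2, Σy = 64.7, Σxy = 1402.03, Σx² = 3532.96
Sxx = Σx² − (Σx)²/n = 3532.96 − 3053.491429 = 479.468571
Sxy = Σxy − (Σx)(Σy)/n = 1402.03 − 1351.305714 = 50.724286
b = Sxy/Sxx = 50.724286/479.468571 = 0.105793
a = ȳ − b·x̄ = 9.242857 − 0.105793·20.885714 = 7.033301
ŷ(7.7) = a + b·7.7 = 7.033301 + 0.105793·7.7 = 7.847905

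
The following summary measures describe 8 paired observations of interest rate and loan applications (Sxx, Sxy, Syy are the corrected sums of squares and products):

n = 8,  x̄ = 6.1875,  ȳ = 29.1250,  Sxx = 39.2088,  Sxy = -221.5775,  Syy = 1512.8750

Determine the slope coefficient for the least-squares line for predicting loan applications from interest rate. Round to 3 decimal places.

b = Sxy/Sxx = -221.5775/39.2088 = -5.651219

-5.651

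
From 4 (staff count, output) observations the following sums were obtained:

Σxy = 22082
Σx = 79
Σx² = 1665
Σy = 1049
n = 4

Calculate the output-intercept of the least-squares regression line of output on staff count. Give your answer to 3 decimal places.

Sxx = Σx² − (Σx)²/n = 1665 − 1560.25 = 104.75
Sxy = Σxy − (Σx)(Σy)/n = 22082 − 20717.75 = 1364.25
b = Sxy/Sxx = 1364.25/104.75 = 13.023866
a = ȳ − b·x̄ = 262.25 − 13.023866·19.75 = 5.028640

5.029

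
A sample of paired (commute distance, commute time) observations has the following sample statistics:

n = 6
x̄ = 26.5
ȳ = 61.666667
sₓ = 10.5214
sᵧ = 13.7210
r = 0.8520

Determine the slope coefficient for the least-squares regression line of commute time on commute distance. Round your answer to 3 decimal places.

b = r · sᵧ/sₓ = 0.852 · 13.721/10.5214 = 1.111097

1.111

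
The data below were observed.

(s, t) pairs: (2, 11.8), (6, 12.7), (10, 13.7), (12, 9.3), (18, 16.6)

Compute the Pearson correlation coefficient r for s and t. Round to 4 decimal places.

0.4915

n = 5, Σx = 48, Σy = 64.1, Σxy = 647.2, Σx² = 608, Σy² = 850.27
Sxx = Σx² − (Σx)²/n = 608 − 460.8 = 147.2
Sxy = Σxy − (Σx)(Σy)/n = 647.2 − 615.36 = 31.84
Syy = Σy² − (Σy)²/n = 850.27 − 821.762 = 28.508
r = Sxy/√(Sxx·Syy) = 31.84/√(4196.3776) = 31.84/64.779454 = 0.491514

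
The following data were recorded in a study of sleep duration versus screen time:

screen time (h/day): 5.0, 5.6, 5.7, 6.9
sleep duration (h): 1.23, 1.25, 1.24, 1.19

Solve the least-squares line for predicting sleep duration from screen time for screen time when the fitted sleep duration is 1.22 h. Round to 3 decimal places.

6.091

n = 4, Σx = 23.2, Σy = 4.91, Σxy = 28.429, Σx² = 136.46
Sxx = Σx² − (Σx)²/n = 136.46 − 134.56 = 1.9
Sxy = Σxy − (Σx)(Σy)/n = 28.429 − 28.478 = -0.049
b = Sxy/Sxx = -0.049/1.9 = -0.025789
a = ȳ − b·x̄ = 1.2275 − (-0.025789)·5.8 = 1.377079
Set a + b·x = 1.22: x = (1.22 − 1.377079) / (-0.025789) = 6.090816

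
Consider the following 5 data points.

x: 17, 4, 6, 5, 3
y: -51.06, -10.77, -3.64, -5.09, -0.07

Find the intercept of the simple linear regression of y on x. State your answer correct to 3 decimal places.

n = 5, Σx = 35, Σy = -70.63, Σxy = -958.6, Σx² = 375
Sxx = Σx² − (Σx)²/n = 375 − 245 = 130
Sxy = Σxy − (Σx)(Σy)/n = -958.6 − (-494.41) = -464.19
b = Sxy/Sxx = -464.19/130 = -3.570692
a = ȳ − b·x̄ = -14.126 − (-3.570692)·7 = 10.868846

10.869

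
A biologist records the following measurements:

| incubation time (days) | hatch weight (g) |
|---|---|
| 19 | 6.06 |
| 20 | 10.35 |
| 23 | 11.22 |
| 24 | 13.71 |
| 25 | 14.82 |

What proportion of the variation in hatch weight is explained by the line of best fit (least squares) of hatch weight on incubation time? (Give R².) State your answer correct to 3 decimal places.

0.872

n = 5, Σx = 111, Σy = 56.16, Σxy = 1279.74, Σx² = 2491, Σy² = 677.331
Sxx = Σx² − (Σx)²/n = 2491 − 2464.2 = 26.8
Sxy = Σxy − (Σx)(Σy)/n = 1279.74 − 1246.752 = 32.988
Syy = Σy² − (Σy)²/n = 677.331 − 630.78912 = 46.54188
R² = Sxy²/(Sxx·Syy) = (32.988)²/(26.8·46.54188) = 0.872435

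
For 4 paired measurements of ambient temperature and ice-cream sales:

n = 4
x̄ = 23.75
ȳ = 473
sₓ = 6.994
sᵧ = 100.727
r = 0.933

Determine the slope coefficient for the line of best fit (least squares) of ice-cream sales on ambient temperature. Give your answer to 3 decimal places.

13.437

b = r · sᵧ/sₓ = 0.933 · 100.727/6.994 = 13.436988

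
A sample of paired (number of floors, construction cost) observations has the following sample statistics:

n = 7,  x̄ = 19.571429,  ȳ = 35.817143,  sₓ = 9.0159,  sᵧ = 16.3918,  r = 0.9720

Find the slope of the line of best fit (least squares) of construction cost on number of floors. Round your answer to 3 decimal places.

b = r · sᵧ/sₓ = 0.972 · 16.3918/9.0159 = 1.767192

1.767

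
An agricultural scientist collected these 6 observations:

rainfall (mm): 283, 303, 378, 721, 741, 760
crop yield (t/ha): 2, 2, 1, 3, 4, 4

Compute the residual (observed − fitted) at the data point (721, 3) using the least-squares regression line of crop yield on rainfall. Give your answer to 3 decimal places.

n = 6, Σx = 3186, Σy = 16, Σxy = 9717, Σx² = 1961304
Sxx = Σx² − (Σx)²/n = 1961304 − 1691766 = 269538
Sxy = Σxy − (Σx)(Σy)/n = 9717 − 8496 = 1221
b = Sxy/Sxx = 1221/269538 = 0.004530
a = ȳ − b·x̄ = 2.666667 − 0.004530·531 = 0.261251
ŷ(721) = 0.261251 + 0.004530·721 = 3.527362
residual = y − ŷ = 3 − 3.527362 = -0.527362

-0.527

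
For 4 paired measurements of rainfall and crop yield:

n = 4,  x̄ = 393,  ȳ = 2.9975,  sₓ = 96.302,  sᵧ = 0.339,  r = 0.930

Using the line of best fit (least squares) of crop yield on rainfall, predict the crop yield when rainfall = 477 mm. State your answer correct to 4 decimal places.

b = r · sᵧ/sₓ = 0.93 · 0.339/96.302 = 0.003274
a = ȳ − b·x̄ = 2.9975 − 0.003274·393 = 1.710911
ŷ(477) = a + b·477 = 1.710911 + 0.003274·477 = 3.272496

3.2725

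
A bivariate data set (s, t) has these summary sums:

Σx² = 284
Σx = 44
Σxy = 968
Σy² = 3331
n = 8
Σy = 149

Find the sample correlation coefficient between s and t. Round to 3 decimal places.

0.972

Sxx = Σx² − (Σx)²/n = 284 − 242 = 42
Sxy = Σxy − (Σx)(Σy)/n = 968 − 819.5 = 148.5
Syy = Σy² − (Σy)²/n = 3331 − 2775.125 = 555.875
r = Sxy/√(Sxx·Syy) = 148.5/√(23346.75) = 148.5/152.796433 = 0.971881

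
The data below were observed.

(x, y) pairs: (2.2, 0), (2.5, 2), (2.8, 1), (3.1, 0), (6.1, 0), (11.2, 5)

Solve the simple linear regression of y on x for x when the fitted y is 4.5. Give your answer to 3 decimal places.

11.966

n = 6, Σx = 27.9, Σy = 8, Σxy = 63.8, Σx² = 191.19
Sxx = Σx² − (Σx)²/n = 191.19 − 129.735 = 61.455
Sxy = Σxy − (Σx)(Σy)/n = 63.8 − 37.2 = 26.6
b = Sxy/Sxx = 26.6/61.455 = 0.432837
a = ȳ − b·x̄ = 1.333333 − 0.432837·4.65 = -0.679359
Set a + b·x = 4.5: x = (4.5 − (-0.679359)) / 0.432837 = 11.966071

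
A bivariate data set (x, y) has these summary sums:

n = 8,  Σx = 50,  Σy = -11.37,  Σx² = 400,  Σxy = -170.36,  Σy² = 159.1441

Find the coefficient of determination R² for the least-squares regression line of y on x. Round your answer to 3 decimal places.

Sxx = Σx² − (Σx)²/n = 400 − 312.5 = 87.5
Sxy = Σxy − (Σx)(Σy)/n = -170.36 − (-71.0625) = -99.2975
Syy = Σy² − (Σy)²/n = 159.1441 − 16.159613 = 142.984488
R² = Sxy²/(Sxx·Syy) = (-99.2975)²/(87.5·142.984488) = 0.788097

0.788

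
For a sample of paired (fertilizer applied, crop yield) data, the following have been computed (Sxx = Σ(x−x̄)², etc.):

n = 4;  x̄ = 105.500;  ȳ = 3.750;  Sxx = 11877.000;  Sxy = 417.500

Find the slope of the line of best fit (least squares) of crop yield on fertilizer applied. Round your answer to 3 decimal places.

0.035

b = Sxy/Sxx = 417.5/11877 = 0.035152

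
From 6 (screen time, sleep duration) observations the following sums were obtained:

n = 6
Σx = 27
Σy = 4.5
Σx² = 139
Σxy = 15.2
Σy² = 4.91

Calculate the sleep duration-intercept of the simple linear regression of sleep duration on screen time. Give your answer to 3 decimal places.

2.049

Sxx = Σx² − (Σx)²/n = 139 − 121.5 = 17.5
Sxy = Σxy − (Σx)(Σy)/n = 15.2 − 20.25 = -5.05
b = Sxy/Sxx = -5.05/17.5 = -0.288571
a = ȳ − b·x̄ = 0.75 − (-0.288571)·4.5 = 2.048571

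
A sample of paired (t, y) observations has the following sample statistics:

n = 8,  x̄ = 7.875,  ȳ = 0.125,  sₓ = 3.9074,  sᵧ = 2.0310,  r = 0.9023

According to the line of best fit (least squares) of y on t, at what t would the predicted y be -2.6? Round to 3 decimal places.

b = r · sᵧ/sₓ = 0.9023 · 2.031/3.9074 = 0.469000
a = ȳ − b·x̄ = 0.125 − 0.469000·7.875 = -3.568376
Set a + b·x = -2.6: x = (-2.6 − (-3.568376)) / 0.469000 = 2.064768

2.065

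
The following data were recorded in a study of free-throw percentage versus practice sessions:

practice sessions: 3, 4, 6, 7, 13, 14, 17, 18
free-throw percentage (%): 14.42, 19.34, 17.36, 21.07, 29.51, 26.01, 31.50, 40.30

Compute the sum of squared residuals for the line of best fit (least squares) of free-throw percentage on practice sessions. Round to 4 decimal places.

n = 8, Σx = 82, Σy = 199.51, Σxy = 2380.94, Σx² = 1088, Σy² = 5490.9867
Sxx = Σx² − (Σx)²/n = 1088 − 840.5 = 247.5
Sxy = Σxy − (Σx)(Σy)/n = 2380.94 − 2044.9775 = 335.9625
Syy = Σy² − (Σy)²/n = 5490.9867 − 4975.530013 = 515.456688
b = Sxy/Sxx = 335.9625/247.5 = 1.357424
SSE = Syy − b·Sxy = 515.456688 − 1.357424·335.9625 = 59.413045

59.4130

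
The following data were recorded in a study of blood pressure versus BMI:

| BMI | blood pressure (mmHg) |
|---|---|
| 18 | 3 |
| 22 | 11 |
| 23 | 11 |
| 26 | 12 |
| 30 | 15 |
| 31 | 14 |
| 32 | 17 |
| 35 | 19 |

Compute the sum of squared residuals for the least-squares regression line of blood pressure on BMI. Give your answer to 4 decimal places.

n = 8, Σx = 217, Σy = 102, Σxy = 2954, Σx² = 6123, Σy² = 1466
Sxx = Σx² − (Σx)²/n = 6123 − 5886.125 = 236.875
Sxy = Σxy − (Σx)(Σy)/n = 2954 − 2766.75 = 187.25
Syy = Σy² − (Σy)²/n = 1466 − 1300.5 = 165.5
b = Sxy/Sxx = 187.25/236.875 = 0.790501
SSE = Syy − b·Sxy = 165.5 − 0.790501·187.25 = 17.478628

17.4786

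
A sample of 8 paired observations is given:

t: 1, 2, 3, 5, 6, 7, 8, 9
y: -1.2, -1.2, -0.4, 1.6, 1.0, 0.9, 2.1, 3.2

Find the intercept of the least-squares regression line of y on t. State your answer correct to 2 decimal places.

n = 8, Σx = 41, Σy = 6, Σxy = 61.1, Σx² = 269
Sxx = Σx² − (Σx)²/n = 269 − 210.125 = 58.875
Sxy = Σxy − (Σx)(Σy)/n = 61.1 − 30.75 = 30.35
b = Sxy/Sxx = 30.35/58.875 = 0.515499
a = ȳ − b·x̄ = 0.75 − 0.515499·5.125 = -1.891932

-1.89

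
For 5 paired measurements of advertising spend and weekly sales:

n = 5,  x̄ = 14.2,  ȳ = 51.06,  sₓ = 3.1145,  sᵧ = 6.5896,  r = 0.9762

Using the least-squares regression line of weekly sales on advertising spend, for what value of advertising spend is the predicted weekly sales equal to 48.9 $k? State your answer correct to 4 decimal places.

b = r · sᵧ/sₓ = 0.9762 · 6.5896/3.1145 = 2.065425
a = ȳ − b·x̄ = 51.06 − 2.065425·14.2 = 21.730959
Set a + b·x = 48.9: x = (48.9 − 21.730959) / 2.065425 = 13.154211

13.1542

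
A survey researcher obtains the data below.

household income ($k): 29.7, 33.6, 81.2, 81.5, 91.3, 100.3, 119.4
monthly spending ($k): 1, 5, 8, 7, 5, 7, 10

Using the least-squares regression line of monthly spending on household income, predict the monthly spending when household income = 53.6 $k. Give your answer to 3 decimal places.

4.516

n = 7, Σx = 537, Σy = 43, Σxy = 3770.4, Σx² = 47898.88
Sxx = Σx² − (Σx)²/n = 47898.88 − 41195.571429 = 6703.308571
Sxy = Σxy − (Σx)(Σy)/n = 3770.4 − 3298.714286 = 471.685714
b = Sxy/Sxx = 471.685714/6703.308571 = 0.070366
a = ȳ − b·x̄ = 6.142857 − 0.070366·76.714286 = 0.744772
ŷ(53.6) = a + b·53.6 = 0.744772 + 0.070366·53.6 = 4.516395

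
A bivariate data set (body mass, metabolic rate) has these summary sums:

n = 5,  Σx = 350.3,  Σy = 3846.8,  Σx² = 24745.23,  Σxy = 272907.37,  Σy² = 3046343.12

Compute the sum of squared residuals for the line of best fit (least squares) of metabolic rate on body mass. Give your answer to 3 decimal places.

Sxx = Σx² − (Σx)²/n = 24745.23 − 24542.018 = 203.212
Sxy = Σxy − (Σx)(Σy)/n = 272907.37 − 269506.808 = 3400.562
Syy = Σy² − (Σy)²/n = 3046343.12 − 2959574.048 = 86769.072
b = Sxy/Sxx = 3400.562/203.212 = 16.734061
SSE = Syy − b·Sxy = 86769.072 − 16.734061·3400.562 = 29863.860124

29863.860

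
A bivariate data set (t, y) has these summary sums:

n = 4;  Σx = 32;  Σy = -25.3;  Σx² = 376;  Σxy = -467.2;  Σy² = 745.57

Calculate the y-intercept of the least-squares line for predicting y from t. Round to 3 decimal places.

11.328

Sxx = Σx² − (Σx)²/n = 376 − 256 = 120
Sxy = Σxy − (Σx)(Σy)/n = -467.2 − (-202.4) = -264.8
b = Sxy/Sxx = -264.8/120 = -2.206667
a = ȳ − b·x̄ = -6.325 − (-2.206667)·8 = 11.328333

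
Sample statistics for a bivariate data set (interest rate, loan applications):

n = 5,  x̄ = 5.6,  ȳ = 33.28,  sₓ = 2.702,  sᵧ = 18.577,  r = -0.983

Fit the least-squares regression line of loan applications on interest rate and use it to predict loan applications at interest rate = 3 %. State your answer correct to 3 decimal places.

b = r · sᵧ/sₓ = -0.983 · 18.577/2.702 = -6.758398
a = ȳ − b·x̄ = 33.28 − (-6.758398)·5.6 = 71.127028
ŷ(3) = a + b·3 = 71.127028 + (-6.758398)·3 = 50.851834

50.852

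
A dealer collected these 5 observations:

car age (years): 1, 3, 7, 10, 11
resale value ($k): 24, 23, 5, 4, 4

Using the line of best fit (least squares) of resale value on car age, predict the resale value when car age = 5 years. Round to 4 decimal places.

n = 5, Σx = 32, Σy = 60, Σxy = 212, Σx² = 280
Sxx = Σx² − (Σx)²/n = 280 − 204.8 = 75.2
Sxy = Σxy − (Σx)(Σy)/n = 212 − 384 = -172
b = Sxy/Sxx = -172/75.2 = -2.287234
a = ȳ − b·x̄ = 12 − (-2.287234)·6.4 = 26.638298
ŷ(5) = a + b·5 = 26.638298 + (-2.287234)·5 = 15.202128

15.2021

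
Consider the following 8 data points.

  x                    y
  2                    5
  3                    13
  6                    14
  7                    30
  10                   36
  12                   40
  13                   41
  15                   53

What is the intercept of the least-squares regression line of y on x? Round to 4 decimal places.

n = 8, Σx = 68, Σy = 232, Σxy = 2511, Σx² = 736
Sxx = Σx² − (Σx)²/n = 736 − 578 = 158
Sxy = Σxy − (Σx)(Σy)/n = 2511 − 1972 = 539
b = Sxy/Sxx = 539/158 = 3.411392
a = ȳ − b·x̄ = 29 − 3.411392·8.5 = 0.003165

0.0032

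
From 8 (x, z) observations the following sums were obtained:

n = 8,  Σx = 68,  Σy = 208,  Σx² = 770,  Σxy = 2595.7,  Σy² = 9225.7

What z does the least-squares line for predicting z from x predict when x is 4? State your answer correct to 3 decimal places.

6.601

Sxx = Σx² − (Σx)²/n = 770 − 578 = 192
Sxy = Σxy − (Σx)(Σy)/n = 2595.7 − 1768 = 827.7
b = Sxy/Sxx = 827.7/192 = 4.310937
a = ȳ − b·x̄ = 26 − 4.310937·8.5 = -10.642969
ŷ(4) = a + b·4 = -10.642969 + 4.310937·4 = 6.600781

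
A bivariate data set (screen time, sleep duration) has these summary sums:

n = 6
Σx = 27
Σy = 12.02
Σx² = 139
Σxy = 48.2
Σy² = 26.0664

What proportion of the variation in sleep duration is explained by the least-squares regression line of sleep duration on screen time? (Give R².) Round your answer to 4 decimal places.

0.9980

Sxx = Σx² − (Σx)²/n = 139 − 121.5 = 17.5
Sxy = Σxy − (Σx)(Σy)/n = 48.2 − 54.09 = -5.89
Syy = Σy² − (Σy)²/n = 26.0664 − 24.080067 = 1.986333
R² = Sxy²/(Sxx·Syy) = (-5.89)²/(17.5·1.986333) = 0.998023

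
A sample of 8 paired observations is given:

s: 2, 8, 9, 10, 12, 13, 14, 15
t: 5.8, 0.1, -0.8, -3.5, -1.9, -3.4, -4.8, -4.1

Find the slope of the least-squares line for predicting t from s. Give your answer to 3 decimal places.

-0.778

n = 8, Σx = 83, Σy = -12.6, Σxy = -225.5, Σx² = 983
Sxx = Σx² − (Σx)²/n = 983 − 861.125 = 121.875
Sxy = Σxy − (Σx)(Σy)/n = -225.5 − (-130.725) = -94.775
b = Sxy/Sxx = -94.775/121.875 = -0.777641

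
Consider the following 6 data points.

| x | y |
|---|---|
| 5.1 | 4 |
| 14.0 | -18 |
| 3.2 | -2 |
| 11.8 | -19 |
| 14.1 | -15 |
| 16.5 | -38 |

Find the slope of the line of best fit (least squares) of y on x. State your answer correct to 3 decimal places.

n = 6, Σx = 64.7, Σy = -88, Σxy = -1300.7, Σx² = 842.55
Sxx = Σx² − (Σx)²/n = 842.55 − 697.681667 = 144.868333
Sxy = Σxy − (Σx)(Σy)/n = -1300.7 − (-948.933333) = -351.766667
b = Sxy/Sxx = -351.766667/144.868333 = -2.428182

-2.428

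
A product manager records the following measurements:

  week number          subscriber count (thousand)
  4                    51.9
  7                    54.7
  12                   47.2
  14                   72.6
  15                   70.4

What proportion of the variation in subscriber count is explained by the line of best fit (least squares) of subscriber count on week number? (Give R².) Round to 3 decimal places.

0.436

n = 5, Σx = 52, Σy = 296.8, Σxy = 3229.3, Σx² = 630, Σy² = 18140.46
Sxx = Σx² − (Σx)²/n = 630 − 540.8 = 89.2
Sxy = Σxy − (Σx)(Σy)/n = 3229.3 − 3086.72 = 142.58
Syy = Σy² − (Σy)²/n = 18140.46 − 17618.048 = 522.412
R² = Sxy²/(Sxx·Syy) = (142.58)²/(89.2·522.412) = 0.436254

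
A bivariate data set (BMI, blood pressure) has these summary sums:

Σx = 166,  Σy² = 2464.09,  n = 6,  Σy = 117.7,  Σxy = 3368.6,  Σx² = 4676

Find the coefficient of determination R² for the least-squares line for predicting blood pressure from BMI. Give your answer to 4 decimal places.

Sxx = Σx² − (Σx)²/n = 4676 − 4592.666667 = 83.333333
Sxy = Σxy − (Σx)(Σy)/n = 3368.6 − 3256.366667 = 112.233333
Syy = Σy² − (Σy)²/n = 2464.09 − 2308.881667 = 155.208333
R² = Sxy²/(Sxx·Syy) = (112.233333)²/(83.333333·155.208333) = 0.973890

0.9739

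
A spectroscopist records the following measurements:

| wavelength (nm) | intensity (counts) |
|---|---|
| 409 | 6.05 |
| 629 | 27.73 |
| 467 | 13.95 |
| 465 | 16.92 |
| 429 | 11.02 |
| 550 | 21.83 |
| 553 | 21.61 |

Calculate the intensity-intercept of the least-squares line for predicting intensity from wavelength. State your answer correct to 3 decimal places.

n = 7, Σx = 3502, Σy = 119.11, Σxy = 62983.48, Σx² = 1789586
Sxx = Σx² − (Σx)²/n = 1789586 − 1752000.571429 = 37585.428571
Sxy = Σxy − (Σx)(Σy)/n = 62983.48 − 59589.031429 = 3394.448571
b = Sxy/Sxx = 3394.448571/37585.428571 = 0.090313
a = ȳ − b·x̄ = 17.015714 − 0.090313·500.285714 = -28.166533

-28.167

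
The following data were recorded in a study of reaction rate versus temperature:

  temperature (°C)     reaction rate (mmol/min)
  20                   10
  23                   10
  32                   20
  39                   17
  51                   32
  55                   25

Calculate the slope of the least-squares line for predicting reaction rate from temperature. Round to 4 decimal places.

0.5419

n = 6, Σx = 220, Σy = 114, Σxy = 4740, Σx² = 9100
Sxx = Σx² − (Σx)²/n = 9100 − 8066.666667 = 1033.333333
Sxy = Σxy − (Σx)(Σy)/n = 4740 − 4180 = 560
b = Sxy/Sxx = 560/1033.333333 = 0.541935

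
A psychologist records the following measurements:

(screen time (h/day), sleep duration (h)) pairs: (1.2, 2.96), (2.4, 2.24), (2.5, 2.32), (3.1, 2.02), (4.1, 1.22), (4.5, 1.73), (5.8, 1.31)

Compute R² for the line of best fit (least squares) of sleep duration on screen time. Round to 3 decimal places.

n = 7, Σx = 23.6, Σy = 13.8, Σxy = 41.375, Σx² = 93.76, Σy² = 29.4394
Sxx = Σx² − (Σx)²/n = 93.76 − 79.565714 = 14.194286
Sxy = Σxy − (Σx)(Σy)/n = 41.375 − 46.525714 = -5.150714
Syy = Σy² − (Σy)²/n = 29.4394 − 27.205714 = 2.233686
R² = Sxy²/(Sxx·Syy) = (-5.150714)²/(14.194286·2.233686) = 0.836757

0.837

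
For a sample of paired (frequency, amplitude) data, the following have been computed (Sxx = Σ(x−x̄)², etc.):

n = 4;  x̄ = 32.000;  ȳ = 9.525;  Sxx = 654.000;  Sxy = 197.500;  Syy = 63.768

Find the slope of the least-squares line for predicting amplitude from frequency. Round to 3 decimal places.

0.302

b = Sxy/Sxx = 197.5/654 = 0.301988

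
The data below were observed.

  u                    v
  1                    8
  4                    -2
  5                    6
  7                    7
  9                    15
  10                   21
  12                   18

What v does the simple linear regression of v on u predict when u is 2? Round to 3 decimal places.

2.632

n = 7, Σx = 48, Σy = 73, Σxy = 640, Σx² = 416
Sxx = Σx² − (Σx)²/n = 416 − 329.142857 = 86.857143
Sxy = Σxy − (Σx)(Σy)/n = 640 − 500.571429 = 139.428571
b = Sxy/Sxx = 139.428571/86.857143 = 1.605263
a = ȳ − b·x̄ = 10.428571 − 1.605263·6.857143 = -0.578947
ŷ(2) = a + b·2 = -0.578947 + 1.605263·2 = 2.631579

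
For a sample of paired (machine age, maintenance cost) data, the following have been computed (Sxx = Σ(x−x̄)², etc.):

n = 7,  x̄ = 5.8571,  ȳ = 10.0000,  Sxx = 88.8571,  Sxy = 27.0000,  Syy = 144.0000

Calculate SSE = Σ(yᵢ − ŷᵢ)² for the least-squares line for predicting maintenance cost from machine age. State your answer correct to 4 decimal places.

135.7958

b = Sxy/Sxx = 27/88.8571 = 0.303859
SSE = Syy − b·Sxy = 144 − 0.303859·27 = 135.795816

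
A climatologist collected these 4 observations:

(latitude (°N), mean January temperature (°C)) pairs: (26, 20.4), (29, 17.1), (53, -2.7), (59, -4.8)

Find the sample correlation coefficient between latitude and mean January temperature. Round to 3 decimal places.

-0.996

n = 4, Σx = 167, Σy = 30, Σxy = 600, Σx² = 7807, Σy² = 738.9
Sxx = Σx² − (Σx)²/n = 7807 − 6972.25 = 834.75
Sxy = Σxy − (Σx)(Σy)/n = 600 − 1252.5 = -652.5
Syy = Σy² − (Σy)²/n = 738.9 − 225 = 513.9
r = Sxy/√(Sxx·Syy) = -652.5/√(428978.025) = -652.5/654.964140 = -0.996238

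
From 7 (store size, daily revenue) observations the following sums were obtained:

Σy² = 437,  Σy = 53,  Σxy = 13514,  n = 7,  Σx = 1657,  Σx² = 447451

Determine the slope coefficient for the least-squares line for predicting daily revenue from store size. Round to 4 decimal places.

0.0175

Sxx = Σx² − (Σx)²/n = 447451 − 392235.571429 = 55215.428571
Sxy = Σxy − (Σx)(Σy)/n = 13514 − 12545.857143 = 968.142857
b = Sxy/Sxx = 968.142857/55215.428571 = 0.017534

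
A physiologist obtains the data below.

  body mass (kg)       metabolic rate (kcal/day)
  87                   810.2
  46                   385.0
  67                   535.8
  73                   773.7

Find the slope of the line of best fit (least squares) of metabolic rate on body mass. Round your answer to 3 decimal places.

11.060

n = 4, Σx = 273, Σy = 2504.7, Σxy = 180576.1, Σx² = 19503
Sxx = Σx² − (Σx)²/n = 19503 − 18632.25 = 870.75
Sxy = Σxy − (Σx)(Σy)/n = 180576.1 − 170945.775 = 9630.325
b = Sxy/Sxx = 9630.325/870.75 = 11.059805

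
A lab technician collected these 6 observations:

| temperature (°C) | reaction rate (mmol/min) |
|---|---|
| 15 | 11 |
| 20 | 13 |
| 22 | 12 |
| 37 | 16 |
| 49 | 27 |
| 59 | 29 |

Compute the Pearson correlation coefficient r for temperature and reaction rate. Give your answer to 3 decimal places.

n = 6, Σx = 202, Σy = 108, Σxy = 4315, Σx² = 8360, Σy² = 2260
Sxx = Σx² − (Σx)²/n = 8360 − 6800.666667 = 1559.333333
Sxy = Σxy − (Σx)(Σy)/n = 4315 − 3636 = 679
Syy = Σy² − (Σy)²/n = 2260 − 1944 = 316
r = Sxy/√(Sxx·Syy) = 679/√(492749.333333) = 679/701.961063 = 0.967290

0.967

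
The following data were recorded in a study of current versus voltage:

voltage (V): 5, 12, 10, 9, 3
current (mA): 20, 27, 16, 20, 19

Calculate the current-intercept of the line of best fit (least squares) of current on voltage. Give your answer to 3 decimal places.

n = 5, Σx = 39, Σy = 102, Σxy = 821, Σx² = 359
Sxx = Σx² − (Σx)²/n = 359 − 304.2 = 54.8
Sxy = Σxy − (Σx)(Σy)/n = 821 − 795.6 = 25.4
b = Sxy/Sxx = 25.4/54.8 = 0.463504
a = ȳ − b·x̄ = 20.4 − 0.463504·7.8 = 16.784672

16.785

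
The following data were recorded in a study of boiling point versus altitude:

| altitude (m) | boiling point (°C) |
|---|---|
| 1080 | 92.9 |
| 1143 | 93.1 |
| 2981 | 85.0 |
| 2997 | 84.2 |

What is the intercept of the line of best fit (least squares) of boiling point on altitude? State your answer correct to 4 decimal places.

97.9675

n = 4, Σx = 8201, Σy = 355.2, Σxy = 712477.7, Σx² = 20341219
Sxx = Σx² − (Σx)²/n = 20341219 − 16814100.25 = 3527118.75
Sxy = Σxy − (Σx)(Σy)/n = 712477.7 − 728248.8 = -15771.1
b = Sxy/Sxx = -15771.1/3527118.75 = -0.004471
a = ȳ − b·x̄ = 88.8 − (-0.004471)·2050.25 = 97.967454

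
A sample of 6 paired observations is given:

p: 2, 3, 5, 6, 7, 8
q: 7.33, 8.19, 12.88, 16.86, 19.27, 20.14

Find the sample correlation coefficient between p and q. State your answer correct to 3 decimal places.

n = 6, Σx = 31, Σy = 84.67, Σxy = 500.8, Σx² = 187, Σy² = 1347.9115
Sxx = Σx² − (Σx)²/n = 187 − 160.166667 = 26.833333
Sxy = Σxy − (Σx)(Σy)/n = 500.8 − 437.461667 = 63.338333
Syy = Σy² − (Σy)²/n = 1347.9115 − 1194.834817 = 153.076683
r = Sxy/√(Sxx·Syy) = 63.338333/√(4107.557669) = 63.338333/64.090231 = 0.988268

0.988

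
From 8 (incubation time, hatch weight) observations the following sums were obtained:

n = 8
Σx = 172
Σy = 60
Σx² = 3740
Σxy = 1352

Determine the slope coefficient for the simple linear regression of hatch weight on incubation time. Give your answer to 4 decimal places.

Sxx = Σx² − (Σx)²/n = 3740 − 3698 = 42
Sxy = Σxy − (Σx)(Σy)/n = 1352 − 1290 = 62
b = Sxy/Sxx = 62/42 = 1.476190

1.4762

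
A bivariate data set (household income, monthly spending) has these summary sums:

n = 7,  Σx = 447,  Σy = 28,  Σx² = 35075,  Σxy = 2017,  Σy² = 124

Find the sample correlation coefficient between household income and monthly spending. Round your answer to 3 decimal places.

Sxx = Σx² − (Σx)²/n = 35075 − 28544.142857 = 6530.857143
Sxy = Σxy − (Σx)(Σy)/n = 2017 − 1788 = 229
Syy = Σy² − (Σy)²/n = 124 − 112 = 12
r = Sxy/√(Sxx·Syy) = 229/√(78370.285714) = 229/279.946934 = 0.818012

0.818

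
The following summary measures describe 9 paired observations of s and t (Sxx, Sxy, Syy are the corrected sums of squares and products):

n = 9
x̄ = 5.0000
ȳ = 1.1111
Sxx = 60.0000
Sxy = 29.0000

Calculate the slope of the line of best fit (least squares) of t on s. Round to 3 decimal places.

b = Sxy/Sxx = 29/60 = 0.483333

0.483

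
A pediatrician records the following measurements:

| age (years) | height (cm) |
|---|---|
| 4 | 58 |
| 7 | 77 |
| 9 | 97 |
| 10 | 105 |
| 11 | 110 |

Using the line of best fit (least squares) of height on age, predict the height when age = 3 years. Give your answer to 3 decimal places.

n = 5, Σx = 41, Σy = 447, Σxy = 3904, Σx² = 367
Sxx = Σx² − (Σx)²/n = 367 − 336.2 = 30.8
Sxy = Σxy − (Σx)(Σy)/n = 3904 − 3665.4 = 238.6
b = Sxy/Sxx = 238.6/30.8 = 7.746753
a = ȳ − b·x̄ = 89.4 − 7.746753·8.2 = 25.876623
ŷ(3) = a + b·3 = 25.876623 + 7.746753·3 = 49.116883

49.117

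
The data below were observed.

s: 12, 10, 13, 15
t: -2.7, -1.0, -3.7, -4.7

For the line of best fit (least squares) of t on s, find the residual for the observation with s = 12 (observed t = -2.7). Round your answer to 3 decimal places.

-0.050

n = 4, Σx = 50, Σy = -12.1, Σxy = -161, Σx² = 638
Sxx = Σx² − (Σx)²/n = 638 − 625 = 13
Sxy = Σxy − (Σx)(Σy)/n = -161 − (-151.25) = -9.75
b = Sxy/Sxx = -9.75/13 = -0.75
a = ȳ − b·x̄ = -3.025 − (-0.75)·12.5 = 6.35
ŷ(12) = 6.35 + (-0.75)·12 = -2.65
residual = y − ŷ = -2.7 − (-2.65) = -0.05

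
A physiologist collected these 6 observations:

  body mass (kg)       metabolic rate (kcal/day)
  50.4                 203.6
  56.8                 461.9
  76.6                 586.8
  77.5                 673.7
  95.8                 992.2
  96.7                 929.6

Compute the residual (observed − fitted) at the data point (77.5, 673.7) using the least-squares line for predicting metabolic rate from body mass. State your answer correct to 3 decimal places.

n = 6, Σx = 453.8, Σy = 3847.8, Σxy = 318603.07, Σx² = 36168.74
Sxx = Σx² − (Σx)²/n = 36168.74 − 34322.406667 = 1846.333333
Sxy = Σxy − (Σx)(Σy)/n = 318603.07 − 291021.94 = 27581.13
b = Sxy/Sxx = 27581.13/1846.333333 = 14.938326
a = ȳ − b·x̄ = 641.3 − 14.938326·75.633333 = -488.535421
ŷ(77.5) = -488.535421 + 14.938326·77.5 = 669.184876
residual = y − ŷ = 673.7 − 669.184876 = 4.515124

4.515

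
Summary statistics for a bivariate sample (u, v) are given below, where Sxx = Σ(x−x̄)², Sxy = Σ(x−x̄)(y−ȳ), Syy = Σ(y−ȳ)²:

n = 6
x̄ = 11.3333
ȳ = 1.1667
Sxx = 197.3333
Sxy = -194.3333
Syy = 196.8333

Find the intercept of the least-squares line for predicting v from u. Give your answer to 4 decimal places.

12.3277

b = Sxy/Sxx = -194.3333/197.3333 = -0.984797
a = ȳ − b·x̄ = 1.1667 − (-0.984797)·11.3333 = 12.327703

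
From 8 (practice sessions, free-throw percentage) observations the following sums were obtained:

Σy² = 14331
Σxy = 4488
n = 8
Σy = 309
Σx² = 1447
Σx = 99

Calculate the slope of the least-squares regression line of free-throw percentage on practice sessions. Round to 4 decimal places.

2.9932

Sxx = Σx² − (Σx)²/n = 1447 − 1225.125 = 221.875
Sxy = Σxy − (Σx)(Σy)/n = 4488 − 3823.875 = 664.125
b = Sxy/Sxx = 664.125/221.875 = 2.993239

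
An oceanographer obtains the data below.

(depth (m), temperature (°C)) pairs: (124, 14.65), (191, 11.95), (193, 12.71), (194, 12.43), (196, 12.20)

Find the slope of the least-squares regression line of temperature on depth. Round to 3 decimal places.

-0.033

n = 5, Σx = 898, Σy = 63.94, Σxy = 11354.7, Σx² = 165158
Sxx = Σx² − (Σx)²/n = 165158 − 161280.8 = 3877.2
Sxy = Σxy − (Σx)(Σy)/n = 11354.7 − 11483.624 = -128.924
b = Sxy/Sxx = -128.924/3877.2 = -0.033252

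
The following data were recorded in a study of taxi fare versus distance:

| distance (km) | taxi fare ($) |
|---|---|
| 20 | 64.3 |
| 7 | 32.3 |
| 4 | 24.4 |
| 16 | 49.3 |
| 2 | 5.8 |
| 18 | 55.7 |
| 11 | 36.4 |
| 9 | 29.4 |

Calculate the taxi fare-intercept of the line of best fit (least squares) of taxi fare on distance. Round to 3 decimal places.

7.191

n = 8, Σx = 87, Σy = 297.6, Σxy = 4077.7, Σx² = 1251
Sxx = Σx² − (Σx)²/n = 1251 − 946.125 = 304.875
Sxy = Σxy − (Σx)(Σy)/n = 4077.7 − 3236.4 = 841.3
b = Sxy/Sxx = 841.3/304.875 = 2.759492
a = ȳ − b·x̄ = 37.2 − 2.759492·10.875 = 7.190529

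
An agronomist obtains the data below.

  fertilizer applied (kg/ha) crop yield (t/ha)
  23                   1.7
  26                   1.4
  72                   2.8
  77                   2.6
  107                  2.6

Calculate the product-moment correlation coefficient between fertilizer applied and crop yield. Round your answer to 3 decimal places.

n = 5, Σx = 305, Σy = 11.1, Σxy = 755.5, Σx² = 23767, Σy² = 26.21
Sxx = Σx² − (Σx)²/n = 23767 − 18605 = 5162
Sxy = Σxy − (Σx)(Σy)/n = 755.5 − 677.1 = 78.4
Syy = Σy² − (Σy)²/n = 26.21 − 24.642 = 1.568
r = Sxy/√(Sxx·Syy) = 78.4/√(8094.016) = 78.4/89.966749 = 0.871433

0.871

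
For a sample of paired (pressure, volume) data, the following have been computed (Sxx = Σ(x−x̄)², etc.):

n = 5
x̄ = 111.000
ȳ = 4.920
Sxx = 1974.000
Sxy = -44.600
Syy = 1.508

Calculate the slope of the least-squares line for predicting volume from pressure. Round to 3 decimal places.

b = Sxy/Sxx = -44.6/1974 = -0.022594

-0.023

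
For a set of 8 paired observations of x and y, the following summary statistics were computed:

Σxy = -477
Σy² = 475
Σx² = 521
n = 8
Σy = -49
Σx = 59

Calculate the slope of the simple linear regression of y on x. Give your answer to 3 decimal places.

-1.346

Sxx = Σx² − (Σx)²/n = 521 − 435.125 = 85.875
Sxy = Σxy − (Σx)(Σy)/n = -477 − (-361.375) = -115.625
b = Sxy/Sxx = -115.625/85.875 = -1.346434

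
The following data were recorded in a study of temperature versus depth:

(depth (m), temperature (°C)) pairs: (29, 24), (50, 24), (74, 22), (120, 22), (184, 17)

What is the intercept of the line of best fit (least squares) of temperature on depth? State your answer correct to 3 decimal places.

n = 5, Σx = 457, Σy = 109, Σxy = 9292, Σx² = 57073
Sxx = Σx² − (Σx)²/n = 57073 − 41769.8 = 15303.2
Sxy = Σxy − (Σx)(Σy)/n = 9292 − 9962.6 = -670.6
b = Sxy/Sxx = -670.6/15303.2 = -0.043821
a = ȳ − b·x̄ = 21.8 − (-0.043821)·91.4 = 25.805230

25.805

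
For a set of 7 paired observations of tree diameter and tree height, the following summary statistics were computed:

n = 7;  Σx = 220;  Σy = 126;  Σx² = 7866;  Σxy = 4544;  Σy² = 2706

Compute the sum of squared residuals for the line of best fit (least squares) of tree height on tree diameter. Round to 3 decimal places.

79.640

Sxx = Σx² − (Σx)²/n = 7866 − 6914.285714 = 951.714286
Sxy = Σxy − (Σx)(Σy)/n = 4544 − 3960 = 584
Syy = Σy² − (Σy)²/n = 2706 − 2268 = 438
b = Sxy/Sxx = 584/951.714286 = 0.613630
SSE = Syy − b·Sxy = 438 − 0.613630·584 = 79.640348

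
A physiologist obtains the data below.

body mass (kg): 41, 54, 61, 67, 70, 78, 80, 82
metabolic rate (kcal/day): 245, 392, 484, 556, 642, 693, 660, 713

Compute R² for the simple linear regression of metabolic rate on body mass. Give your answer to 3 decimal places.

n = 8, Σx = 533, Σy = 4385, Σxy = 308249, Σx² = 36915, Σy² = 2593463
Sxx = Σx² − (Σx)²/n = 36915 − 35511.125 = 1403.875
Sxy = Σxy − (Σx)(Σy)/n = 308249 − 292150.625 = 16098.375
Syy = Σy² − (Σy)²/n = 2593463 − 2403528.125 = 189934.875
R² = Sxy²/(Sxx·Syy) = (16098.375)²/(1403.875·189934.875) = 0.971921

0.972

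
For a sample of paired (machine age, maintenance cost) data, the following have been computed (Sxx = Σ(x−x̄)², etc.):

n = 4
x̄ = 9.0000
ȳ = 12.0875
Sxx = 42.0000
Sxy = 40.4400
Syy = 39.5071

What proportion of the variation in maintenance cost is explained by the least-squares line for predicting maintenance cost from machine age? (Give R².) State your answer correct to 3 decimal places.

0.986

R² = Sxy²/(Sxx·Syy) = (40.44)²/(42·39.5071) = 0.985594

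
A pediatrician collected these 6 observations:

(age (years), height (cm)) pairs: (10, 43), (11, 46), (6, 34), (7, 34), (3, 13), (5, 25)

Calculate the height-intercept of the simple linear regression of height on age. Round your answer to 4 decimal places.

n = 6, Σx = 42, Σy = 195, Σxy = 1542, Σx² = 340
Sxx = Σx² − (Σx)²/n = 340 − 294 = 46
Sxy = Σxy − (Σx)(Σy)/n = 1542 − 1365 = 177
b = Sxy/Sxx = 177/46 = 3.847826
a = ȳ − b·x̄ = 32.5 − 3.847826·7 = 5.565217

5.5652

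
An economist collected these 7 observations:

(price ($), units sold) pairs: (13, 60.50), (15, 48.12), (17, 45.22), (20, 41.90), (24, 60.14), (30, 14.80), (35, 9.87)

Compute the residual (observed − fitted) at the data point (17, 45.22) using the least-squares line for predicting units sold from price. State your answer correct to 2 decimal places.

n = 7, Σx = 154, Σy = 280.55, Σxy = 5347.85, Σx² = 3784
Sxx = Σx² − (Σx)²/n = 3784 − 3388 = 396
Sxy = Σxy − (Σx)(Σy)/n = 5347.85 − 6172.1 = -824.25
b = Sxy/Sxx = -824.25/396 = -2.081439
a = ȳ − b·x̄ = 40.078571 − (-2.081439)·22 = 85.870238
ŷ(17) = 85.870238 + (-2.081439)·17 = 50.485768
residual = y − ŷ = 45.22 − 50.485768 = -5.265768

-5.27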